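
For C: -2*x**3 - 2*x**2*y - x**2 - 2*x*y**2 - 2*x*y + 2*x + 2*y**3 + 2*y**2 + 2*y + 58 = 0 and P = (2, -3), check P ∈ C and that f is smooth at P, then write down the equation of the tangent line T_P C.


Tangent line at P: -14*x + 56*y + 196 = 0.

Step 1: f(2, -3) = 0, so P lies on C.
Step 2: partial derivatives
  f_x(x, y) = -6*x**2 - 4*x*y - 2*x - 2*y**2 - 2*y + 2, f_y(x, y) = -2*x**2 - 4*x*y - 2*x + 6*y**2 + 4*y + 2.
  f_x(P) = -14, f_y(P) = 56 (gradient nonzero, so P is smooth).
Step 3: tangent line at P: -14·(x − 2) + 56·(y − -3) = 0.
Expanding: -14*x + 56*y + 196 = 0.


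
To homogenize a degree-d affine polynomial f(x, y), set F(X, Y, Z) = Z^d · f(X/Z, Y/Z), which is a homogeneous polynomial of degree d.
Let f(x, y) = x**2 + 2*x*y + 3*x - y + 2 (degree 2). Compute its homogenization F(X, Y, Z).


F(X, Y, Z) = X**2 + 2*X*Y + 3*X*Z - Y*Z + 2*Z**2

deg(f) = 2.
Substitute x = X/Z, y = Y/Z into f, then multiply by Z^2.
  monomial 1·x^2·y^0 ↦ 1·X^2·Y^0·Z^0.
  monomial 2·x^1·y^1 ↦ 2·X^1·Y^1·Z^0.
  monomial 3·x^1·y^0 ↦ 3·X^1·Y^0·Z^1.
  monomial -1·x^0·y^1 ↦ -1·X^0·Y^1·Z^1.
  monomial 2·x^0·y^0 ↦ 2·X^0·Y^0·Z^2.
Collecting: F(X, Y, Z) = X**2 + 2*X*Y + 3*X*Z - Y*Z + 2*Z**2.


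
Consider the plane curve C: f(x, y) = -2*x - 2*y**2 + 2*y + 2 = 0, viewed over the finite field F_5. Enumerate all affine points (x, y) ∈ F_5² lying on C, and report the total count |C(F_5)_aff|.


Affine F_5-points: {(0, 3), (1, 0), (1, 1), (4, 2), (4, 4)}; count = 5.

For each of the 25 pairs (x, y) ∈ F_5², evaluate f(x, y) mod 5. Record the zeros.
  x = 0: [0↦2, 1↦2, 2↦3, 3↦0, 4↦3]  zeros at y ∈ {3}
  x = 1: [0↦0, 1↦0, 2↦1, 3↦3, 4↦1]  zeros at y ∈ {0, 1}
  x = 2: [0↦3, 1↦3, 2↦4, 3↦1, 4↦4]  zeros at y ∈ ∅
  x = 3: [0↦1, 1↦1, 2↦2, 3↦4, 4↦2]  zeros at y ∈ ∅
  x = 4: [0↦4, 1↦4, 2↦0, 3↦2, 4↦0]  zeros at y ∈ {2, 4}
Collecting zeros: affine points = {(0, 3), (1, 0), (1, 1), (4, 2), (4, 4)}.
Total count |C(F_5)_aff| = 5.


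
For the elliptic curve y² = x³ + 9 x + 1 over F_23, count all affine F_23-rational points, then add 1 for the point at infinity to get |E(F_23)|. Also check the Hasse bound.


Affine points = {(0, 1), (0, 22), (2, 2), (2, 21), (3, 3), (3, 20), (4, 3), (4, 20), (6, 8), (6, 15), (7, 4), (7, 19), (9, 11), (9, 12), (16, 3), (16, 20), (19, 4), (19, 19), (20, 4), (20, 19)}; affine count = 20; |E(F_23)| = 21.

Discriminant check: Δ ∝ 4a³ + 27b² = 4·9³ + 27·1² = 4·729 + 27·1 ≡ 22 (mod 23). Nonzero ⇒ E is nonsingular.
For each x ∈ F_23, compute rhs = x³ + 9·x + 1 mod 23, then count y ∈ F_23 with y² ≡ rhs.
  x = 0: rhs = 1, matching y values: 1, 22 (2 points).
  x = 1: rhs = 11, matching y values: none (0 points).
  x = 2: rhs = 4, matching y values: 2, 21 (2 points).
  x = 3: rhs = 9, matching y values: 3, 20 (2 points).
  x = 4: rhs = 9, matching y values: 3, 20 (2 points).
  x = 5: rhs = 10, matching y values: none (0 points).
  x = 6: rhs = 18, matching y values: 8, 15 (2 points).
  x = 7: rhs = 16, matching y values: 4, 19 (2 points).
  x = 8: rhs = 10, matching y values: none (0 points).
  x = 9: rhs = 6, matching y values: 11, 12 (2 points).
  x = 10: rhs = 10, matching y values: none (0 points).
  x = 11: rhs = 5, matching y values: none (0 points).
  x = 12: rhs = 20, matching y values: none (0 points).
  x = 13: rhs = 15, matching y values: none (0 points).
  x = 14: rhs = 19, matching y values: none (0 points).
  x = 15: rhs = 15, matching y values: none (0 points).
  x = 16: rhs = 9, matching y values: 3, 20 (2 points).
  x = 17: rhs = 7, matching y values: none (0 points).
  x = 18: rhs = 15, matching y values: none (0 points).
  x = 19: rhs = 16, matching y values: 4, 19 (2 points).
  x = 20: rhs = 16, matching y values: 4, 19 (2 points).
  x = 21: rhs = 21, matching y values: none (0 points).
  x = 22: rhs = 14, matching y values: none (0 points).
Total affine count: 20.
Full point count |E(F_23)| = 20 + 1 = 21.
Hasse bound: |21 − (23+1)| = |-3| = 3 ≤ 2√23 ≈ 9.5917 ✓.


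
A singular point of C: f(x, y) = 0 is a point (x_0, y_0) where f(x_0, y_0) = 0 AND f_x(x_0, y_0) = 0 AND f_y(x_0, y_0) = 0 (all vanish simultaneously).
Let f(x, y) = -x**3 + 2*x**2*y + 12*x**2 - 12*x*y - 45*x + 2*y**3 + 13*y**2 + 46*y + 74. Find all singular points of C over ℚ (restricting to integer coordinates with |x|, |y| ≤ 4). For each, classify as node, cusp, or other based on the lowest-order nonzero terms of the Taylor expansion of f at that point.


Singular points: {(3, -2)}; classification: node.

Compute partial derivatives:
  f_x = -3*x**2 + 4*x*y + 24*x - 12*y - 45.
  f_y = 2*x**2 - 12*x + 6*y**2 + 26*y + 46.
Scan x_0 ∈ {−4, ..., 4}. For each x_0, f_y(x_0, y) is a polynomial in y; find its integer roots y ∈ {−4, ..., 4}, then test f_x and f at those candidates.
  x = -4: f_y(-4, y) = 6*y**2 + 26*y + 126; no integer root y with |y| ≤ 4.
  x = -3: f_y(-3, y) = 6*y**2 + 26*y + 100; no integer root y with |y| ≤ 4.
  x = -2: f_y(-2, y) = 6*y**2 + 26*y + 78; no integer root y with |y| ≤ 4.
  x = -1: f_y(-1, y) = 6*y**2 + 26*y + 60; no integer root y with |y| ≤ 4.
  x = 0: f_y(0, y) = 6*y**2 + 26*y + 46; no integer root y with |y| ≤ 4.
  x = 1: f_y(1, y) = 6*y**2 + 26*y + 36; no integer root y with |y| ≤ 4.
  x = 2: f_y(2, y) = 6*y**2 + 26*y + 30; no integer root y with |y| ≤ 4.
  x = 3: f_y(3, y) = 6*y**2 + 26*y + 28; vanishes at y ∈ {-2}. (3, -2): f_x = 0, f = 0 — SINGULAR.
  x = 4: f_y(4, y) = 6*y**2 + 26*y + 30; no integer root y with |y| ≤ 4.
Only singular point on the grid: (3, -2).
Classify: substitute x = 3 + u, y = -2 + v and expand: f = -u**3 + 2*u**2*v - u**2 + 2*v**3 + v**2.
No constant or linear terms (consistent with a singular point). Quadratic part: -u**2 + v**2. Cubic part: -u**3 + 2*u**2*v + 2*v**3.
The quadratic part v**2 - u**2 = (v − u)(v + u) splits into two distinct linear factors, so there are two distinct tangent lines y − -2 = ±(x − 3) — this is a node (ordinary double point).
Classification: node.


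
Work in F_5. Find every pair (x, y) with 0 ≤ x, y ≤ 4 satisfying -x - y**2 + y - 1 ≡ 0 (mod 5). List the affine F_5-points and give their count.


Affine F_5-points: {(2, 2), (2, 4), (3, 3), (4, 0), (4, 1)}; count = 5.

For each of the 25 pairs (x, y) ∈ F_5², evaluate f(x, y) mod 5. Record the zeros.
  x = 0: [0↦4, 1↦4, 2↦2, 3↦3, 4↦2]  zeros at y ∈ ∅
  x = 1: [0↦3, 1↦3, 2↦1, 3↦2, 4↦1]  zeros at y ∈ ∅
  x = 2: [0↦2, 1↦2, 2↦0, 3↦1, 4↦0]  zeros at y ∈ {2, 4}
  x = 3: [0↦1, 1↦1, 2↦4, 3↦0, 4↦4]  zeros at y ∈ {3}
  x = 4: [0↦0, 1↦0, 2↦3, 3↦4, 4↦3]  zeros at y ∈ {0, 1}
Collecting zeros: affine points = {(2, 2), (2, 4), (3, 3), (4, 0), (4, 1)}.
Total count |C(F_5)_aff| = 5.


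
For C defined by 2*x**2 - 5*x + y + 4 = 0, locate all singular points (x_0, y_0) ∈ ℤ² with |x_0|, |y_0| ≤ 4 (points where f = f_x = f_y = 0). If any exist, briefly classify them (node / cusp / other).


No singular points in the scanned grid; C is smooth there.

Compute partial derivatives:
  f_x = 4*x - 5.
  f_y = 1.
f_y = 1 is a nonzero constant, so f_y never vanishes: no point (x, y) can satisfy f = f_x = f_y = 0. In particular no (x, y) ∈ {−4, ..., 4}² is singular; the curve is smooth.


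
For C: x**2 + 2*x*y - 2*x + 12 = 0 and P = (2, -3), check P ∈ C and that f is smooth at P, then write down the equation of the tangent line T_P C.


Tangent line at P: -4*x + 4*y + 20 = 0.

Step 1: f(2, -3) = 0, so P lies on C.
Step 2: partial derivatives
  f_x(x, y) = 2*x + 2*y - 2, f_y(x, y) = 2*x.
  f_x(P) = -4, f_y(P) = 4 (gradient nonzero, so P is smooth).
Step 3: tangent line at P: -4·(x − 2) + 4·(y − -3) = 0.
Expanding: -4*x + 4*y + 20 = 0.


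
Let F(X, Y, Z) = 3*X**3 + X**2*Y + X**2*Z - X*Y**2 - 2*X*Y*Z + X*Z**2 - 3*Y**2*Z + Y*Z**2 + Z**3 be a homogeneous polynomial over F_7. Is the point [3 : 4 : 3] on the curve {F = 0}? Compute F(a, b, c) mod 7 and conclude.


F(3,4,3) ≡ 5 (mod 7); P is NOT on the curve.

Evaluate F(3, 4, 3) term-by-term (mod 7).
  3*X**3 ↦ 3·27·1·1 = 81
  X**2*Y ↦ 1·9·4·1 = 36
  X**2*Z ↦ 1·9·1·3 = 27
  -X*Y**2 ↦ -1·3·16·1 = -48
  -2*X*Y*Z ↦ -2·3·4·3 = -72
  X*Z**2 ↦ 1·3·1·9 = 27
  -3*Y**2*Z ↦ -3·1·16·3 = -144
  Y*Z**2 ↦ 1·1·4·9 = 36
  Z**3 ↦ 1·1·1·27 = 27
Sum: F(3, 4, 3) = (81) + (36) + (27) + (-48) + (-72) + (27) + (-144) + (36) + (27) = -30.
Reducing mod 7: -30 ≡ 5 (mod 7).
Since F(a, b, c) ≡ 5 ≠ 0 (mod 7), P does NOT lie on the curve.


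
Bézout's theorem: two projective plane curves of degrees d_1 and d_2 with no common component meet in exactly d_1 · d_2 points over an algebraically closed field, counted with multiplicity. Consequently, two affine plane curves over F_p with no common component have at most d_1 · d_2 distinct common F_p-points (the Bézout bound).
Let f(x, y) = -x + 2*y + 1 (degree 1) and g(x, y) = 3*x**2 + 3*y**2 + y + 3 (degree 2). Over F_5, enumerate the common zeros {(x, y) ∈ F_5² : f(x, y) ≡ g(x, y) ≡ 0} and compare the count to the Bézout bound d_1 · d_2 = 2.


Common zeros: {(2, 3)}; count = 1; Bézout bound = 2.

deg(f) = 1, deg(g) = 2, so Bézout bound = 2.
Scan x ∈ F_5. For each x, list the y ∈ F_5 with f(x, y) ≡ 0 and those with g(x, y) ≡ 0 (mod 5); the common zeros in that column are the intersection.
  x = 0: f ≡ 0 at y ∈ {2}; g ≡ 0 at y ∈ {4}; common: ∅.
  x = 1: f ≡ 0 at y ∈ {0}; g ≡ 0 at y ∈ {1, 2}; common: ∅.
  x = 2: f ≡ 0 at y ∈ {3}; g ≡ 0 at y ∈ {0, 3}; common: {3}.
  x = 3: f ≡ 0 at y ∈ {1}; g ≡ 0 at y ∈ {0, 3}; common: ∅.
  x = 4: f ≡ 0 at y ∈ {4}; g ≡ 0 at y ∈ {1, 2}; common: ∅.
Collecting: common zeros = {(2, 3)}, so the count is 1.
Comparison with the Bézout bound: 1 ≤ 2 = deg(f)·deg(g), as expected for curves with no common component (the affine F_5-count falls short of the bound because intersections may lie at infinity, over extension fields, or carry multiplicity).


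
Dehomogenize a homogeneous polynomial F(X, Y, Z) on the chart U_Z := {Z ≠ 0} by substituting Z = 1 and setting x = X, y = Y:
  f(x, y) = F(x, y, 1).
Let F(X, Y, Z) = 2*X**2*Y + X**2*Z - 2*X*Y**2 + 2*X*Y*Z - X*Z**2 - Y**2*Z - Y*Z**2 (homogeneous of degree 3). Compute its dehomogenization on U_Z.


f(x, y) = 2*x**2*y + x**2 - 2*x*y**2 + 2*x*y - x - y**2 - y

On U_Z we set Z = 1. Each monomial c·X^i·Y^j·Z^k in F becomes c·x^i·y^j·1^k = c·x^i·y^j.
Substituting Z = 1: F(X, Y, 1) = 2*x**2*y + x**2 - 2*x*y**2 + 2*x*y - x - y**2 - y.
Note: deg(f) ≤ deg(F) = 3; strict inequality happens when F is divisible by Z (lost terms).


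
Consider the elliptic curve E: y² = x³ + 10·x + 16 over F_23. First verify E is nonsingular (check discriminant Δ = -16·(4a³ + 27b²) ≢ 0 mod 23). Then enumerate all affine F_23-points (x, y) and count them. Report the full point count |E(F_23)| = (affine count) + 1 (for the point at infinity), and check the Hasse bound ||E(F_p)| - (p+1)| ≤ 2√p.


Affine points = {(0, 4), (0, 19), (1, 2), (1, 21), (3, 2), (3, 21), (6, 4), (6, 19), (10, 9), (10, 14), (11, 10), (11, 13), (12, 1), (12, 22), (14, 5), (14, 18), (17, 4), (17, 19), (18, 5), (18, 18), (19, 2), (19, 21)}; affine count = 22; |E(F_23)| = 23.

Discriminant check: Δ ∝ 4a³ + 27b² = 4·10³ + 27·16² = 4·1000 + 27·256 ≡ 10 (mod 23). Nonzero ⇒ E is nonsingular.
For each x ∈ F_23, compute rhs = x³ + 10·x + 16 mod 23, then count y ∈ F_23 with y² ≡ rhs.
  x = 0: rhs = 16, matching y values: 4, 19 (2 points).
  x = 1: rhs = 4, matching y values: 2, 21 (2 points).
  x = 2: rhs = 21, matching y values: none (0 points).
  x = 3: rhs = 4, matching y values: 2, 21 (2 points).
  x = 4: rhs = 5, matching y values: none (0 points).
  x = 5: rhs = 7, matching y values: none (0 points).
  x = 6: rhs = 16, matching y values: 4, 19 (2 points).
  x = 7: rhs = 15, matching y values: none (0 points).
  x = 8: rhs = 10, matching y values: none (0 points).
  x = 9: rhs = 7, matching y values: none (0 points).
  x = 10: rhs = 12, matching y values: 9, 14 (2 points).
  x = 11: rhs = 8, matching y values: 10, 13 (2 points).
  x = 12: rhs = 1, matching y values: 1, 22 (2 points).
  x = 13: rhs = 20, matching y values: none (0 points).
  x = 14: rhs = 2, matching y values: 5, 18 (2 points).
  x = 15: rhs = 22, matching y values: none (0 points).
  x = 16: rhs = 17, matching y values: none (0 points).
  x = 17: rhs = 16, matching y values: 4, 19 (2 points).
  x = 18: rhs = 2, matching y values: 5, 18 (2 points).
  x = 19: rhs = 4, matching y values: 2, 21 (2 points).
  x = 20: rhs = 5, matching y values: none (0 points).
  x = 21: rhs = 11, matching y values: none (0 points).
  x = 22: rhs = 5, matching y values: none (0 points).
Total affine count: 22.
Full point count |E(F_23)| = 22 + 1 = 23.
Hasse bound: |23 − (23+1)| = |-1| = 1 ≤ 2√23 ≈ 9.5917 ✓.


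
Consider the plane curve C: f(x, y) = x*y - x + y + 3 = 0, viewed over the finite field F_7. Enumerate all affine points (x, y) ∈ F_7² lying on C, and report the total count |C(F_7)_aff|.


Affine F_7-points: {(0, 4), (1, 6), (2, 2), (3, 0), (4, 3), (5, 5)}; count = 6.

For each of the 49 pairs (x, y) ∈ F_7², evaluate f(x, y) mod 7. Record the zeros.
  x = 0: [0↦3, 1↦4, 2↦5, 3↦6, 4↦0, 5↦1, 6↦2]  zeros at y ∈ {4}
  x = 1: [0↦2, 1↦4, 2↦6, 3↦1, 4↦3, 5↦5, 6↦0]  zeros at y ∈ {6}
  x = 2: [0↦1, 1↦4, 2↦0, 3↦3, 4↦6, 5↦2, 6↦5]  zeros at y ∈ {2}
  x = 3: [0↦0, 1↦4, 2↦1, 3↦5, 4↦2, 5↦6, 6↦3]  zeros at y ∈ {0}
  x = 4: [0↦6, 1↦4, 2↦2, 3↦0, 4↦5, 5↦3, 6↦1]  zeros at y ∈ {3}
  x = 5: [0↦5, 1↦4, 2↦3, 3↦2, 4↦1, 5↦0, 6↦6]  zeros at y ∈ {5}
  x = 6: [0↦4, 1↦4, 2↦4, 3↦4, 4↦4, 5↦4, 6↦4]  zeros at y ∈ ∅
Collecting zeros: affine points = {(0, 4), (1, 6), (2, 2), (3, 0), (4, 3), (5, 5)}.
Total count |C(F_7)_aff| = 6.


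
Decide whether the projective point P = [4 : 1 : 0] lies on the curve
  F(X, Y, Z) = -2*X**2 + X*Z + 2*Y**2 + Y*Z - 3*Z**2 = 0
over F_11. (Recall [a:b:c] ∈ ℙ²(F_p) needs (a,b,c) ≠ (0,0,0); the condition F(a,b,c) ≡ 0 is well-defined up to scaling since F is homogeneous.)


F(4,1,0) ≡ 3 (mod 11); P is NOT on the curve.

Evaluate F(4, 1, 0) term-by-term (mod 11).
  -2*X**2 ↦ -2·16·1·1 = -32
  X*Z ↦ 1·4·1·0 = 0
  2*Y**2 ↦ 2·1·1·1 = 2
  Y*Z ↦ 1·1·1·0 = 0
  -3*Z**2 ↦ -3·1·1·0 = 0
Sum: F(4, 1, 0) = (-32) + (0) + (2) + (0) + (0) = -30.
Reducing mod 11: -30 ≡ 3 (mod 11).
Since F(a, b, c) ≡ 3 ≠ 0 (mod 11), P does NOT lie on the curve.


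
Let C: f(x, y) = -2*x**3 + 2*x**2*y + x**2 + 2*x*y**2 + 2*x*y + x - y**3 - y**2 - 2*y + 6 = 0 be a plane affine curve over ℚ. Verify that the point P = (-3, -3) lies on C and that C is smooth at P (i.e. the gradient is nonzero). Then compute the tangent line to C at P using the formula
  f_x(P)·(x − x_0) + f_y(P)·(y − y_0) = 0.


Tangent line at P: -11*x + 25*y + 42 = 0.

Step 1: f(-3, -3) = 0, so P lies on C.
Step 2: partial derivatives
  f_x(x, y) = -6*x**2 + 4*x*y + 2*x + 2*y**2 + 2*y + 1, f_y(x, y) = 2*x**2 + 4*x*y + 2*x - 3*y**2 - 2*y - 2.
  f_x(P) = -11, f_y(P) = 25 (gradient nonzero, so P is smooth).
Step 3: tangent line at P: -11·(x − -3) + 25·(y − -3) = 0.
Expanding: -11*x + 25*y + 42 = 0.


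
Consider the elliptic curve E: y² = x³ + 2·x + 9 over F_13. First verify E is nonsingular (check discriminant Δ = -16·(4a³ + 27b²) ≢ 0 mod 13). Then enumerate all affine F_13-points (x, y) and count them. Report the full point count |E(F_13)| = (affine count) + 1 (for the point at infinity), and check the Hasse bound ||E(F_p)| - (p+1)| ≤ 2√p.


Affine points = {(0, 3), (0, 10), (1, 5), (1, 8), (3, 4), (3, 9), (4, 4), (4, 9), (5, 1), (5, 12), (6, 4), (6, 9), (8, 2), (8, 11), (11, 6), (11, 7)}; affine count = 16; |E(F_13)| = 17.

Discriminant check: Δ ∝ 4a³ + 27b² = 4·2³ + 27·9² = 4·8 + 27·81 ≡ 9 (mod 13). Nonzero ⇒ E is nonsingular.
For each x ∈ F_13, compute rhs = x³ + 2·x + 9 mod 13, then count y ∈ F_13 with y² ≡ rhs.
  x = 0: rhs = 9, matching y values: 3, 10 (2 points).
  x = 1: rhs = 12, matching y values: 5, 8 (2 points).
  x = 2: rhs = 8, matching y values: none (0 points).
  x = 3: rhs = 3, matching y values: 4, 9 (2 points).
  x = 4: rhs = 3, matching y values: 4, 9 (2 points).
  x = 5: rhs = 1, matching y values: 1, 12 (2 points).
  x = 6: rhs = 3, matching y values: 4, 9 (2 points).
  x = 7: rhs = 2, matching y values: none (0 points).
  x = 8: rhs = 4, matching y values: 2, 11 (2 points).
  x = 9: rhs = 2, matching y values: none (0 points).
  x = 10: rhs = 2, matching y values: none (0 points).
  x = 11: rhs = 10, matching y values: 6, 7 (2 points).
  x = 12: rhs = 6, matching y values: none (0 points).
Total affine count: 16.
Full point count |E(F_13)| = 16 + 1 = 17.
Hasse bound: |17 − (13+1)| = |3| = 3 ≤ 2√13 ≈ 7.2111 ✓.


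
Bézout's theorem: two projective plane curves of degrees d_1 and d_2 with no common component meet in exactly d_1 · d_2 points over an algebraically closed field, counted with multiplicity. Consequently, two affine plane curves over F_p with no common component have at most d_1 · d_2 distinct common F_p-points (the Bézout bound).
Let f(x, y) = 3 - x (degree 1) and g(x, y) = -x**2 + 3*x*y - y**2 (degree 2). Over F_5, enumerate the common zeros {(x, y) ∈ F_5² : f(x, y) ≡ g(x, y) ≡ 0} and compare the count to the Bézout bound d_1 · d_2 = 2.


Common zeros: {(3, 2)}; count = 1; Bézout bound = 2.

deg(f) = 1, deg(g) = 2, so Bézout bound = 2.
Scan x ∈ F_5. For each x, list the y ∈ F_5 with f(x, y) ≡ 0 and those with g(x, y) ≡ 0 (mod 5); the common zeros in that column are the intersection.
  x = 0: f ≡ 0 at y ∈ ∅; g ≡ 0 at y ∈ {0}; common: ∅.
  x = 1: f ≡ 0 at y ∈ ∅; g ≡ 0 at y ∈ {4}; common: ∅.
  x = 2: f ≡ 0 at y ∈ ∅; g ≡ 0 at y ∈ {3}; common: ∅.
  x = 3: f ≡ 0 at y ∈ {0, 1, 2, 3, 4}; g ≡ 0 at y ∈ {2}; common: {2}.
  x = 4: f ≡ 0 at y ∈ ∅; g ≡ 0 at y ∈ {1}; common: ∅.
Collecting: common zeros = {(3, 2)}, so the count is 1.
Comparison with the Bézout bound: 1 ≤ 2 = deg(f)·deg(g), as expected for curves with no common component (the affine F_5-count falls short of the bound because intersections may lie at infinity, over extension fields, or carry multiplicity).


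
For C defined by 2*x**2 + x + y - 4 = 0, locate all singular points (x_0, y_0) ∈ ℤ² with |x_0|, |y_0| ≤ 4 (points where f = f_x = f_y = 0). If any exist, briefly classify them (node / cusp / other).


No singular points in the scanned grid; C is smooth there.

Compute partial derivatives:
  f_x = 4*x + 1.
  f_y = 1.
f_y = 1 is a nonzero constant, so f_y never vanishes: no point (x, y) can satisfy f = f_x = f_y = 0. In particular no (x, y) ∈ {−4, ..., 4}² is singular; the curve is smooth.


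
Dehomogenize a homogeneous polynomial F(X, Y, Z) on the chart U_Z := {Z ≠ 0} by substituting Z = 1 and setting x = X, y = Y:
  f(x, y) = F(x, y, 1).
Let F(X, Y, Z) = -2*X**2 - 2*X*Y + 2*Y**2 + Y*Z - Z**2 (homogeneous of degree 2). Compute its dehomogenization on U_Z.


f(x, y) = -2*x**2 - 2*x*y + 2*y**2 + y - 1

On U_Z we set Z = 1. Each monomial c·X^i·Y^j·Z^k in F becomes c·x^i·y^j·1^k = c·x^i·y^j.
Substituting Z = 1: F(X, Y, 1) = -2*x**2 - 2*x*y + 2*y**2 + y - 1.
Note: deg(f) ≤ deg(F) = 2; strict inequality happens when F is divisible by Z (lost terms).


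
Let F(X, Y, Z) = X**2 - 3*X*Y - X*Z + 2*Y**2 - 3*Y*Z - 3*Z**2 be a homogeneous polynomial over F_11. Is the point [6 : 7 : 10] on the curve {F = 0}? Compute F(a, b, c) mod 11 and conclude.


F(6,7,10) ≡ 10 (mod 11); P is NOT on the curve.

Evaluate F(6, 7, 10) term-by-term (mod 11).
  X**2 ↦ 1·36·1·1 = 36
  -3*X*Y ↦ -3·6·7·1 = -126
  -X*Z ↦ -1·6·1·10 = -60
  2*Y**2 ↦ 2·1·49·1 = 98
  -3*Y*Z ↦ -3·1·7·10 = -210
  -3*Z**2 ↦ -3·1·1·100 = -300
Sum: F(6, 7, 10) = (36) + (-126) + (-60) + (98) + (-210) + (-300) = -562.
Reducing mod 11: -562 ≡ 10 (mod 11).
Since F(a, b, c) ≡ 10 ≠ 0 (mod 11), P does NOT lie on the curve.


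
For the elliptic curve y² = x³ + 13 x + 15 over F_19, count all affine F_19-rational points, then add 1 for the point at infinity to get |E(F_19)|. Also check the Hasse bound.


Affine points = {(2, 7), (2, 12), (3, 9), (3, 10), (4, 6), (4, 13), (6, 9), (6, 10), (8, 2), (8, 17), (9, 5), (9, 14), (10, 9), (10, 10), (11, 8), (11, 11), (13, 5), (13, 14), (16, 5), (16, 14), (17, 0), (18, 1), (18, 18)}; affine count = 23; |E(F_19)| = 24.

Discriminant check: Δ ∝ 4a³ + 27b² = 4·13³ + 27·15² = 4·2197 + 27·225 ≡ 5 (mod 19). Nonzero ⇒ E is nonsingular.
For each x ∈ F_19, compute rhs = x³ + 13·x + 15 mod 19, then count y ∈ F_19 with y² ≡ rhs.
  x = 0: rhs = 15, matching y values: none (0 points).
  x = 1: rhs = 10, matching y values: none (0 points).
  x = 2: rhs = 11, matching y values: 7, 12 (2 points).
  x = 3: rhs = 5, matching y values: 9, 10 (2 points).
  x = 4: rhs = 17, matching y values: 6, 13 (2 points).
  x = 5: rhs = 15, matching y values: none (0 points).
  x = 6: rhs = 5, matching y values: 9, 10 (2 points).
  x = 7: rhs = 12, matching y values: none (0 points).
  x = 8: rhs = 4, matching y values: 2, 17 (2 points).
  x = 9: rhs = 6, matching y values: 5, 14 (2 points).
  x = 10: rhs = 5, matching y values: 9, 10 (2 points).
  x = 11: rhs = 7, matching y values: 8, 11 (2 points).
  x = 12: rhs = 18, matching y values: none (0 points).
  x = 13: rhs = 6, matching y values: 5, 14 (2 points).
  x = 14: rhs = 15, matching y values: none (0 points).
  x = 15: rhs = 13, matching y values: none (0 points).
  x = 16: rhs = 6, matching y values: 5, 14 (2 points).
  x = 17: rhs = 0, matching y values: 0 (1 points).
  x = 18: rhs = 1, matching y values: 1, 18 (2 points).
Total affine count: 23.
Full point count |E(F_19)| = 23 + 1 = 24.
Hasse bound: |24 − (19+1)| = |4| = 4 ≤ 2√19 ≈ 8.7178 ✓.


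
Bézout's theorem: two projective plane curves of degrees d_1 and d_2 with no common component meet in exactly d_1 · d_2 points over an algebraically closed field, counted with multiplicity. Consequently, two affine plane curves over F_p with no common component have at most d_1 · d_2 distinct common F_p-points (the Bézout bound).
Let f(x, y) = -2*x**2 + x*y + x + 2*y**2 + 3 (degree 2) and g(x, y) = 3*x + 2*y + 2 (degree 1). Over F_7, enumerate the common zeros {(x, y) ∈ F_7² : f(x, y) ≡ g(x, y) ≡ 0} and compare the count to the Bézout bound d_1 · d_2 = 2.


Common zeros: {(2, 3), (6, 4)}; count = 2; Bézout bound = 2.

deg(f) = 2, deg(g) = 1, so Bézout bound = 2.
Scan x ∈ F_7. For each x, list the y ∈ F_7 with f(x, y) ≡ 0 and those with g(x, y) ≡ 0 (mod 7); the common zeros in that column are the intersection.
  x = 0: f ≡ 0 at y ∈ {3, 4}; g ≡ 0 at y ∈ {6}; common: ∅.
  x = 1: f ≡ 0 at y ∈ ∅; g ≡ 0 at y ∈ {1}; common: ∅.
  x = 2: f ≡ 0 at y ∈ {3}; g ≡ 0 at y ∈ {3}; common: {3}.
  x = 3: f ≡ 0 at y ∈ {1}; g ≡ 0 at y ∈ {5}; common: ∅.
  x = 4: f ≡ 0 at y ∈ ∅; g ≡ 0 at y ∈ {0}; common: ∅.
  x = 5: f ≡ 0 at y ∈ {0, 1}; g ≡ 0 at y ∈ {2}; common: ∅.
  x = 6: f ≡ 0 at y ∈ {0, 4}; g ≡ 0 at y ∈ {4}; common: {4}.
Collecting: common zeros = {(2, 3), (6, 4)}, so the count is 2.
Comparison with the Bézout bound: 2 ≤ 2 = deg(f)·deg(g), as expected for curves with no common component (the bound is attained).


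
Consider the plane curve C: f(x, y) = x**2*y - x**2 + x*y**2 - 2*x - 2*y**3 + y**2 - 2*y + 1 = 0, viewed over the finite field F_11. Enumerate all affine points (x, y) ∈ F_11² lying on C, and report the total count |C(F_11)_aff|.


Affine F_11-points: {(0, 6), (2, 6), (3, 2), (3, 3), (3, 8), (6, 2), (7, 8), (7, 10), (8, 7), (9, 1), (9, 5), (9, 10), (10, 3), (10, 5)}; count = 14.

For each of the 121 pairs (x, y) ∈ F_11², evaluate f(x, y) mod 11. Record the zeros.
  x = 0: [0↦1, 1↦9, 2↦7, 3↦5, 4↦2, 5↦8, 6↦0, 7↦10, 8↦4, 9↦3, 10↦6]  zeros at y ∈ {6}
  x = 1: [0↦9, 1↦8, 2↦10, 3↦3, 4↦8, 5↦2, 6↦6, 7↦8, 8↦7, 9↦2, 10↦3]  zeros at y ∈ ∅
  x = 2: [0↦4, 1↦7, 2↦4, 3↦5, 4↦9, 5↦4, 6↦0, 7↦7, 8↦2, 9↦6, 10↦7]  zeros at y ∈ {6}
  x = 3: [0↦8, 1↦6, 2↦0, 3↦0, 4↦5, 5↦3, 6↦4, 7↦7, 8↦0, 9↦4, 10↦7]  zeros at y ∈ {2, 3, 8}
  x = 4: [0↦10, 1↦5, 2↦9, 3↦10, 4↦7, 5↦10, 6↦7, 7↦8, 8↦1, 9↦7, 10↦3]  zeros at y ∈ ∅
  x = 5: [0↦10, 1↦4, 2↦9, 3↦2, 4↦4, 5↦3, 6↦9, 7↦10, 8↦5, 9↦4, 10↦6]  zeros at y ∈ ∅
  x = 6: [0↦8, 1↦3, 2↦0, 3↦9, 4↦7, 5↦4, 6↦10, 7↦2, 8↦1, 9↦6, 10↦5]  zeros at y ∈ {2}
  x = 7: [0↦4, 1↦2, 2↦4, 3↦9, 4↦5, 5↦2, 6↦10, 7↦6, 8↦0, 9↦2, 10↦0]  zeros at y ∈ {8, 10}
  x = 8: [0↦9, 1↦1, 2↦10, 3↦2, 4↦9, 5↦8, 6↦9, 7↦0, 8↦2, 9↦3, 10↦2]  zeros at y ∈ {7}
  x = 9: [0↦1, 1↦0, 2↦7, 3↦10, 4↦8, 5↦0, 6↦7, 7↦6, 8↦7, 9↦9, 10↦0]  zeros at y ∈ {1, 5, 10}
  x = 10: [0↦2, 1↦10, 2↦6, 3↦0, 4↦2, 5↦0, 6↦4, 7↦2, 8↦4, 9↦9, 10↦5]  zeros at y ∈ {3, 5}
Collecting zeros: affine points = {(0, 6), (2, 6), (3, 2), (3, 3), (3, 8), (6, 2), (7, 8), (7, 10), (8, 7), (9, 1), (9, 5), (9, 10), (10, 3), (10, 5)}.
Total count |C(F_11)_aff| = 14.


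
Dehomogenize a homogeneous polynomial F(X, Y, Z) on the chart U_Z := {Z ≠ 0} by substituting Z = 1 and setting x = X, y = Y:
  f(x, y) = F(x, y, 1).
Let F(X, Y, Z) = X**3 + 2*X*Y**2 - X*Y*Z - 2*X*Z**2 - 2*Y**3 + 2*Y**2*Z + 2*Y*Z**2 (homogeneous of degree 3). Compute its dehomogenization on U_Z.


f(x, y) = x**3 + 2*x*y**2 - x*y - 2*x - 2*y**3 + 2*y**2 + 2*y

On U_Z we set Z = 1. Each monomial c·X^i·Y^j·Z^k in F becomes c·x^i·y^j·1^k = c·x^i·y^j.
Substituting Z = 1: F(X, Y, 1) = x**3 + 2*x*y**2 - x*y - 2*x - 2*y**3 + 2*y**2 + 2*y.
Note: deg(f) ≤ deg(F) = 3; strict inequality happens when F is divisible by Z (lost terms).


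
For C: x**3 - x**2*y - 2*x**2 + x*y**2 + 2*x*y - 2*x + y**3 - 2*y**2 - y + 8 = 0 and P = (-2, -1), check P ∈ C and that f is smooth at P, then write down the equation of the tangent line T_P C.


Tangent line at P: 13*x + 2*y + 28 = 0.

Step 1: f(-2, -1) = 0, so P lies on C.
Step 2: partial derivatives
  f_x(x, y) = 3*x**2 - 2*x*y - 4*x + y**2 + 2*y - 2, f_y(x, y) = -x**2 + 2*x*y + 2*x + 3*y**2 - 4*y - 1.
  f_x(P) = 13, f_y(P) = 2 (gradient nonzero, so P is smooth).
Step 3: tangent line at P: 13·(x − -2) + 2·(y − -1) = 0.
Expanding: 13*x + 2*y + 28 = 0.


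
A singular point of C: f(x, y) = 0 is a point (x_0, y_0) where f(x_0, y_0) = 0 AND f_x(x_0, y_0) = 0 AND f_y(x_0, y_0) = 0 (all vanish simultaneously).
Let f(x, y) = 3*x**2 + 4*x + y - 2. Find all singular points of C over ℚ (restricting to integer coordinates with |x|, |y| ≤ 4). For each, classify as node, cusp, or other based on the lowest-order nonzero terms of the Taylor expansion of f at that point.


No singular points in the scanned grid; C is smooth there.

Compute partial derivatives:
  f_x = 6*x + 4.
  f_y = 1.
f_y = 1 is a nonzero constant, so f_y never vanishes: no point (x, y) can satisfy f = f_x = f_y = 0. In particular no (x, y) ∈ {−4, ..., 4}² is singular; the curve is smooth.


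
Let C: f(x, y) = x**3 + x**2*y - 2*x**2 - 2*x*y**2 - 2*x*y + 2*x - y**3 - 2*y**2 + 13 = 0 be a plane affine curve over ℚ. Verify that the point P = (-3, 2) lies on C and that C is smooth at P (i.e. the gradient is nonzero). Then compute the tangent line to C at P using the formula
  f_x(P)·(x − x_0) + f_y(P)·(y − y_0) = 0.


Tangent line at P: 17*x + 19*y + 13 = 0.

Step 1: f(-3, 2) = 0, so P lies on C.
Step 2: partial derivatives
  f_x(x, y) = 3*x**2 + 2*x*y - 4*x - 2*y**2 - 2*y + 2, f_y(x, y) = x**2 - 4*x*y - 2*x - 3*y**2 - 4*y.
  f_x(P) = 17, f_y(P) = 19 (gradient nonzero, so P is smooth).
Step 3: tangent line at P: 17·(x − -3) + 19·(y − 2) = 0.
Expanding: 17*x + 19*y + 13 = 0.


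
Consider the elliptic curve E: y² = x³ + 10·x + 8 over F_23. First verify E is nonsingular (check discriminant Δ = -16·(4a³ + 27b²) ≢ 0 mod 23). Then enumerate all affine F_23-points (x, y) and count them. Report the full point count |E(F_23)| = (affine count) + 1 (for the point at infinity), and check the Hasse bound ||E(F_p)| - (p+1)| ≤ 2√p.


Affine points = {(0, 10), (0, 13), (2, 6), (2, 17), (6, 10), (6, 13), (8, 5), (8, 18), (10, 2), (10, 21), (11, 0), (12, 4), (12, 19), (13, 9), (13, 14), (16, 3), (16, 20), (17, 10), (17, 13), (21, 7), (21, 16)}; affine count = 21; |E(F_23)| = 22.

Discriminant check: Δ ∝ 4a³ + 27b² = 4·10³ + 27·8² = 4·1000 + 27·64 ≡ 1 (mod 23). Nonzero ⇒ E is nonsingular.
For each x ∈ F_23, compute rhs = x³ + 10·x + 8 mod 23, then count y ∈ F_23 with y² ≡ rhs.
  x = 0: rhs = 8, matching y values: 10, 13 (2 points).
  x = 1: rhs = 19, matching y values: none (0 points).
  x = 2: rhs = 13, matching y values: 6, 17 (2 points).
  x = 3: rhs = 19, matching y values: none (0 points).
  x = 4: rhs = 20, matching y values: none (0 points).
  x = 5: rhs = 22, matching y values: none (0 points).
  x = 6: rhs = 8, matching y values: 10, 13 (2 points).
  x = 7: rhs = 7, matching y values: none (0 points).
  x = 8: rhs = 2, matching y values: 5, 18 (2 points).
  x = 9: rhs = 22, matching y values: none (0 points).
  x = 10: rhs = 4, matching y values: 2, 21 (2 points).
  x = 11: rhs = 0, matching y values: 0 (1 points).
  x = 12: rhs = 16, matching y values: 4, 19 (2 points).
  x = 13: rhs = 12, matching y values: 9, 14 (2 points).
  x = 14: rhs = 17, matching y values: none (0 points).
  x = 15: rhs = 14, matching y values: none (0 points).
  x = 16: rhs = 9, matching y values: 3, 20 (2 points).
  x = 17: rhs = 8, matching y values: 10, 13 (2 points).
  x = 18: rhs = 17, matching y values: none (0 points).
  x = 19: rhs = 19, matching y values: none (0 points).
  x = 20: rhs = 20, matching y values: none (0 points).
  x = 21: rhs = 3, matching y values: 7, 16 (2 points).
  x = 22: rhs = 20, matching y values: none (0 points).
Total affine count: 21.
Full point count |E(F_23)| = 21 + 1 = 22.
Hasse bound: |22 − (23+1)| = |-2| = 2 ≤ 2√23 ≈ 9.5917 ✓.


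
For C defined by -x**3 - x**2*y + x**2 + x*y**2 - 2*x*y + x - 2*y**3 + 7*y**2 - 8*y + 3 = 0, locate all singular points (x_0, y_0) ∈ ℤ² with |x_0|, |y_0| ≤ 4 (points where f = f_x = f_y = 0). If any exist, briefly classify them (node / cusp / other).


Singular points: {(0, 1)}; classification: cusp.

Compute partial derivatives:
  f_x = -3*x**2 - 2*x*y + 2*x + y**2 - 2*y + 1.
  f_y = -x**2 + 2*x*y - 2*x - 6*y**2 + 14*y - 8.
Scan x_0 ∈ {−4, ..., 4}. For each x_0, f_y(x_0, y) is a polynomial in y; find its integer roots y ∈ {−4, ..., 4}, then test f_x and f at those candidates.
  x = -4: f_y(-4, y) = -6*y**2 + 6*y - 16; no integer root y with |y| ≤ 4.
  x = -3: f_y(-3, y) = -6*y**2 + 8*y - 11; no integer root y with |y| ≤ 4.
  x = -2: f_y(-2, y) = -6*y**2 + 10*y - 8; no integer root y with |y| ≤ 4.
  x = -1: f_y(-1, y) = -6*y**2 + 12*y - 7; no integer root y with |y| ≤ 4.
  x = 0: f_y(0, y) = -6*y**2 + 14*y - 8; vanishes at y ∈ {1}. (0, 1): f_x = 0, f = 0 — SINGULAR.
  x = 1: f_y(1, y) = -6*y**2 + 16*y - 11; no integer root y with |y| ≤ 4.
  x = 2: f_y(2, y) = -6*y**2 + 18*y - 16; no integer root y with |y| ≤ 4.
  x = 3: f_y(3, y) = -6*y**2 + 20*y - 23; no integer root y with |y| ≤ 4.
  x = 4: f_y(4, y) = -6*y**2 + 22*y - 32; no integer root y with |y| ≤ 4.
Only singular point on the grid: (0, 1).
Classify: substitute x = 0 + u, y = 1 + v and expand: f = -u**3 - u**2*v + u*v**2 - 2*v**3 + v**2.
No constant or linear terms (consistent with a singular point). Quadratic part: v**2. Cubic part: -u**3 - u**2*v + u*v**2 - 2*v**3.
The quadratic part v**2 is a perfect square, so there is a single (double) tangent line v = 0, i.e. y = 1. Restricting the cubic part to that line (v = 0) leaves -u**3 ≠ 0, so f is not divisible by v and the branch is v² ≈ u**3 to lowest order — this is a cusp.
Classification: cusp.


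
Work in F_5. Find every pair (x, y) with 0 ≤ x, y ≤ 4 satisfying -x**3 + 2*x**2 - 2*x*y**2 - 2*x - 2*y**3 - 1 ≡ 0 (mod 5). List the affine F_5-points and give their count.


Affine F_5-points: {(0, 3), (2, 0), (2, 3), (3, 4)}; count = 4.

For each of the 25 pairs (x, y) ∈ F_5², evaluate f(x, y) mod 5. Record the zeros.
  x = 0: [0↦4, 1↦2, 2↦3, 3↦0, 4↦1]  zeros at y ∈ {3}
  x = 1: [0↦3, 1↦4, 2↦4, 3↦1, 4↦3]  zeros at y ∈ ∅
  x = 2: [0↦0, 1↦4, 2↦3, 3↦0, 4↦3]  zeros at y ∈ {0, 3}
  x = 3: [0↦4, 1↦1, 2↦4, 3↦1, 4↦0]  zeros at y ∈ {4}
  x = 4: [0↦4, 1↦4, 2↦1, 3↦3, 4↦3]  zeros at y ∈ ∅
Collecting zeros: affine points = {(0, 3), (2, 0), (2, 3), (3, 4)}.
Total count |C(F_5)_aff| = 4.


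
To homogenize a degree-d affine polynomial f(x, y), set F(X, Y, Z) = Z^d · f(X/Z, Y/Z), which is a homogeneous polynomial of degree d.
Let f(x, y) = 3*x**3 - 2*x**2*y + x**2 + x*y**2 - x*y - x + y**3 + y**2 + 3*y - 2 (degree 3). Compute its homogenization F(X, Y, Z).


F(X, Y, Z) = 3*X**3 - 2*X**2*Y + X**2*Z + X*Y**2 - X*Y*Z - X*Z**2 + Y**3 + Y**2*Z + 3*Y*Z**2 - 2*Z**3

deg(f) = 3.
Substitute x = X/Z, y = Y/Z into f, then multiply by Z^3.
  monomial 3·x^3·y^0 ↦ 3·X^3·Y^0·Z^0.
  monomial -2·x^2·y^1 ↦ -2·X^2·Y^1·Z^0.
  monomial 1·x^2·y^0 ↦ 1·X^2·Y^0·Z^1.
  monomial 1·x^1·y^2 ↦ 1·X^1·Y^2·Z^0.
  monomial -1·x^1·y^1 ↦ -1·X^1·Y^1·Z^1.
  monomial -1·x^1·y^0 ↦ -1·X^1·Y^0·Z^2.
  monomial 1·x^0·y^3 ↦ 1·X^0·Y^3·Z^0.
  monomial 1·x^0·y^2 ↦ 1·X^0·Y^2·Z^1.
  monomial 3·x^0·y^1 ↦ 3·X^0·Y^1·Z^2.
  monomial -2·x^0·y^0 ↦ -2·X^0·Y^0·Z^3.
Collecting: F(X, Y, Z) = 3*X**3 - 2*X**2*Y + X**2*Z + X*Y**2 - X*Y*Z - X*Z**2 + Y**3 + Y**2*Z + 3*Y*Z**2 - 2*Z**3.


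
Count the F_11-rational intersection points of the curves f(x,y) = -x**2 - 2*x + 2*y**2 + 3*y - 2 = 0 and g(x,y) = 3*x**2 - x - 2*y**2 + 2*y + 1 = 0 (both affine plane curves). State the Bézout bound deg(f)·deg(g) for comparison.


Common zeros: {(0, 9)}; count = 1; Bézout bound = 4.

deg(f) = 2, deg(g) = 2, so Bézout bound = 4.
Scan x ∈ F_11. For each x, list the y ∈ F_11 with f(x, y) ≡ 0 and those with g(x, y) ≡ 0 (mod 11); the common zeros in that column are the intersection.
  x = 0: f ≡ 0 at y ∈ {6, 9}; g ≡ 0 at y ∈ {3, 9}; common: {9}.
  x = 1: f ≡ 0 at y ∈ {1, 3}; g ≡ 0 at y ∈ ∅; common: ∅.
  x = 2: f ≡ 0 at y ∈ {5, 10}; g ≡ 0 at y ∈ {0, 1}; common: ∅.
  x = 3: f ≡ 0 at y ∈ ∅; g ≡ 0 at y ∈ ∅; common: ∅.
  x = 4: f ≡ 0 at y ∈ ∅; g ≡ 0 at y ∈ {3, 9}; common: ∅.
  x = 5: f ≡ 0 at y ∈ ∅; g ≡ 0 at y ∈ {6}; common: ∅.
  x = 6: f ≡ 0 at y ∈ ∅; g ≡ 0 at y ∈ {2, 10}; common: ∅.
  x = 7: f ≡ 0 at y ∈ {5, 10}; g ≡ 0 at y ∈ ∅; common: ∅.
  x = 8: f ≡ 0 at y ∈ {1, 3}; g ≡ 0 at y ∈ ∅; common: ∅.
  x = 9: f ≡ 0 at y ∈ {6, 9}; g ≡ 0 at y ∈ {2, 10}; common: ∅.
  x = 10: f ≡ 0 at y ∈ ∅; g ≡ 0 at y ∈ {6}; common: ∅.
Collecting: common zeros = {(0, 9)}, so the count is 1.
Comparison with the Bézout bound: 1 ≤ 4 = deg(f)·deg(g), as expected for curves with no common component (the affine F_11-count falls short of the bound because intersections may lie at infinity, over extension fields, or carry multiplicity).


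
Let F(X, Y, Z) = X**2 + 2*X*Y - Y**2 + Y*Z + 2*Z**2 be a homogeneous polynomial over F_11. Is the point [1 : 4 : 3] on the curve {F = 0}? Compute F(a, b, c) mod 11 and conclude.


F(1,4,3) ≡ 1 (mod 11); P is NOT on the curve.

Evaluate F(1, 4, 3) term-by-term (mod 11).
  X**2 ↦ 1·1·1·1 = 1
  2*X*Y ↦ 2·1·4·1 = 8
  -Y**2 ↦ -1·1·16·1 = -16
  Y*Z ↦ 1·1·4·3 = 12
  2*Z**2 ↦ 2·1·1·9 = 18
Sum: F(1, 4, 3) = (1) + (8) + (-16) + (12) + (18) = 23.
Reducing mod 11: 23 ≡ 1 (mod 11).
Since F(a, b, c) ≡ 1 ≠ 0 (mod 11), P does NOT lie on the curve.


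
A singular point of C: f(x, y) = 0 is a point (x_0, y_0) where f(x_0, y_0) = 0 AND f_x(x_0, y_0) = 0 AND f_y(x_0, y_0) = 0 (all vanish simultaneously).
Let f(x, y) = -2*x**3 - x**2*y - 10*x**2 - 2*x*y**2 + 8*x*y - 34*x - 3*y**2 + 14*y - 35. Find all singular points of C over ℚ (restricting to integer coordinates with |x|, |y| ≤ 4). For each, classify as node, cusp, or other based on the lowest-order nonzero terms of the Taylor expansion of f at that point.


Singular points: {(-2, 3)}; classification: node.

Compute partial derivatives:
  f_x = -6*x**2 - 2*x*y - 20*x - 2*y**2 + 8*y - 34.
  f_y = -x**2 - 4*x*y + 8*x - 6*y + 14.
Scan x_0 ∈ {−4, ..., 4}. For each x_0, f_y(x_0, y) is a polynomial in y; find its integer roots y ∈ {−4, ..., 4}, then test f_x and f at those candidates.
  x = -4: f_y(-4, y) = 10*y - 34; no integer root y with |y| ≤ 4.
  x = -3: f_y(-3, y) = 6*y - 19; no integer root y with |y| ≤ 4.
  x = -2: f_y(-2, y) = 2*y - 6; vanishes at y ∈ {3}. (-2, 3): f_x = 0, f = 0 — SINGULAR.
  x = -1: f_y(-1, y) = 5 - 2*y; no integer root y with |y| ≤ 4.
  x = 0: f_y(0, y) = 14 - 6*y; no integer root y with |y| ≤ 4.
  x = 1: f_y(1, y) = 21 - 10*y; no integer root y with |y| ≤ 4.
  x = 2: f_y(2, y) = 26 - 14*y; no integer root y with |y| ≤ 4.
  x = 3: f_y(3, y) = 29 - 18*y; no integer root y with |y| ≤ 4.
  x = 4: f_y(4, y) = 30 - 22*y; no integer root y with |y| ≤ 4.
Only singular point on the grid: (-2, 3).
Classify: substitute x = -2 + u, y = 3 + v and expand: f = -2*u**3 - u**2*v - u**2 - 2*u*v**2 + v**2.
No constant or linear terms (consistent with a singular point). Quadratic part: -u**2 + v**2. Cubic part: -2*u**3 - u**2*v - 2*u*v**2.
The quadratic part v**2 - u**2 = (v − u)(v + u) splits into two distinct linear factors, so there are two distinct tangent lines y − 3 = ±(x − -2) — this is a node (ordinary double point).
Classification: node.


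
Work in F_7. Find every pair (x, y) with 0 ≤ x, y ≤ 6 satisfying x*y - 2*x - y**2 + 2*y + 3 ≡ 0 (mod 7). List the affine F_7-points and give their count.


Affine F_7-points: {(0, 3), (0, 6), (4, 1), (4, 5), (5, 0), (6, 4)}; count = 6.

For each of the 49 pairs (x, y) ∈ F_7², evaluate f(x, y) mod 7. Record the zeros.
  x = 0: [0↦3, 1↦4, 2↦3, 3↦0, 4↦2, 5↦2, 6↦0]  zeros at y ∈ {3, 6}
  x = 1: [0↦1, 1↦3, 2↦3, 3↦1, 4↦4, 5↦5, 6↦4]  zeros at y ∈ ∅
  x = 2: [0↦6, 1↦2, 2↦3, 3↦2, 4↦6, 5↦1, 6↦1]  zeros at y ∈ ∅
  x = 3: [0↦4, 1↦1, 2↦3, 3↦3, 4↦1, 5↦4, 6↦5]  zeros at y ∈ ∅
  x = 4: [0↦2, 1↦0, 2↦3, 3↦4, 4↦3, 5↦0, 6↦2]  zeros at y ∈ {1, 5}
  x = 5: [0↦0, 1↦6, 2↦3, 3↦5, 4↦5, 5↦3, 6↦6]  zeros at y ∈ {0}
  x = 6: [0↦5, 1↦5, 2↦3, 3↦6, 4↦0, 5↦6, 6↦3]  zeros at y ∈ {4}
Collecting zeros: affine points = {(0, 3), (0, 6), (4, 1), (4, 5), (5, 0), (6, 4)}.
Total count |C(F_7)_aff| = 6.


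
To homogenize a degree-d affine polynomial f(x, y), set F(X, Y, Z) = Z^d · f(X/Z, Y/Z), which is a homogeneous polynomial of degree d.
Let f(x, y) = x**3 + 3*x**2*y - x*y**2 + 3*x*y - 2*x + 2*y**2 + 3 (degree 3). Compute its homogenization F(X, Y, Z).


F(X, Y, Z) = X**3 + 3*X**2*Y - X*Y**2 + 3*X*Y*Z - 2*X*Z**2 + 2*Y**2*Z + 3*Z**3

deg(f) = 3.
Substitute x = X/Z, y = Y/Z into f, then multiply by Z^3.
  monomial 1·x^3·y^0 ↦ 1·X^3·Y^0·Z^0.
  monomial 3·x^2·y^1 ↦ 3·X^2·Y^1·Z^0.
  monomial -1·x^1·y^2 ↦ -1·X^1·Y^2·Z^0.
  monomial 3·x^1·y^1 ↦ 3·X^1·Y^1·Z^1.
  monomial -2·x^1·y^0 ↦ -2·X^1·Y^0·Z^2.
  monomial 2·x^0·y^2 ↦ 2·X^0·Y^2·Z^1.
  monomial 3·x^0·y^0 ↦ 3·X^0·Y^0·Z^3.
Collecting: F(X, Y, Z) = X**3 + 3*X**2*Y - X*Y**2 + 3*X*Y*Z - 2*X*Z**2 + 2*Y**2*Z + 3*Z**3.


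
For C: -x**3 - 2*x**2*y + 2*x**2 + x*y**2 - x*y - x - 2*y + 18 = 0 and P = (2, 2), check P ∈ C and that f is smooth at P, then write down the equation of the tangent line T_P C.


Tangent line at P: -19*x - 4*y + 46 = 0.

Step 1: f(2, 2) = 0, so P lies on C.
Step 2: partial derivatives
  f_x(x, y) = -3*x**2 - 4*x*y + 4*x + y**2 - y - 1, f_y(x, y) = -2*x**2 + 2*x*y - x - 2.
  f_x(P) = -19, f_y(P) = -4 (gradient nonzero, so P is smooth).
Step 3: tangent line at P: -19·(x − 2) + -4·(y − 2) = 0.
Expanding: -19*x - 4*y + 46 = 0.
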